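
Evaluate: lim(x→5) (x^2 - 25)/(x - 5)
This is a standard limit.

Factor or rationalize the expression:
  lim(x→5) (x^2 - 25)/(x - 5) = 10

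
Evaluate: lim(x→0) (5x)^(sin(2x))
This is an exponential indeterminate form.

For exponential indeterminate forms, take the natural log:
  Let L = lim(x→0) (5x)^(sin(2x))
  Then ln(L) = lim(x→0) [exponent × ln(base)]
  Evaluate using L'Hôpital or standard limits, then exponentiate.
  L = 1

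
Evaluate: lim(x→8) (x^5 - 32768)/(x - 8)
This is a standard limit.

Factor or rationalize the expression:
  lim(x→8) (x^5 - 32768)/(x - 8) = 20480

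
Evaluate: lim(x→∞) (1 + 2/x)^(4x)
This is an exponential indeterminate form.

For exponential indeterminate forms, take the natural log:
  Let L = lim(x→∞) (1 + 2/x)^(4x)
  Then ln(L) = lim(x→∞) [exponent × ln(base)]
  Evaluate using L'Hôpital or standard limits, then exponentiate.
  L = e^(8)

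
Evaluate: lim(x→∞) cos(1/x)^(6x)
This is an exponential indeterminate form.

For exponential indeterminate forms, take the natural log:
  Let L = lim(x→∞) cos(1/x)^(6x)
  Then ln(L) = lim(x→∞) [exponent × ln(base)]
  Evaluate using L'Hôpital or standard limits, then exponentiate.
  L = 1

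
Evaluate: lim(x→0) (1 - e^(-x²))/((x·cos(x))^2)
This is a 0/0 indeterminate form.

Apply L'Hôpital's rule: differentiate numerator and denominator separately.
  f(x) = 1 - e^(-x^2)   ⇒   f'(x) = 2·x·e^(-x^2)
  g(x) = x^2·cos(x)^2   ⇒   g'(x) = -2·x^2·sin(x)·cos(x) + 2·x·cos(x)^2
  lim(x→0) f'(x)/g'(x) = lim(x→0) (2·x·e^(-x^2))/(-2·x^2·sin(x)·cos(x) + 2·x·cos(x)^2)
  = 1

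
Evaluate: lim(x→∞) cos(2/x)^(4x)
This is an exponential indeterminate form.

For exponential indeterminate forms, take the natural log:
  Let L = lim(x→∞) cos(2/x)^(4x)
  Then ln(L) = lim(x→∞) [exponent × ln(base)]
  Evaluate using L'Hôpital or standard limits, then exponentiate.
  L = 1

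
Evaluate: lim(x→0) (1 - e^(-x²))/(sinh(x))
This is a 0/0 indeterminate form.

Apply L'Hôpital's rule: differentiate numerator and denominator separately.
  f(x) = 1 - e^(-x^2)   ⇒   f'(x) = 2·x·e^(-x^2)
  g(x) = sinh(x)   ⇒   g'(x) = cosh(x)
  lim(x→0) f'(x)/g'(x) = lim(x→0) (2·x·e^(-x^2))/(cosh(x))
  = 0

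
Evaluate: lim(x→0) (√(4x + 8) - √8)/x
This is a standard limit.

Factor or rationalize the expression:
  lim(x→0) (√(4x + 8) - √8)/x = sqrt(2)/2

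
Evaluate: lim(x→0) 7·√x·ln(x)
This is a 0·∞ indeterminate form.

Rewrite 0·∞ as a quotient (0/0 or ∞/∞ form), then apply L'Hôpital's rule:
  lim(x→0) 7·√x·ln(x) = 0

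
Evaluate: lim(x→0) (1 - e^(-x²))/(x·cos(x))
This is a 0/0 indeterminate form.

Apply L'Hôpital's rule: differentiate numerator and denominator separately.
  f(x) = 1 - e^(-x^2)   ⇒   f'(x) = 2·x·e^(-x^2)
  g(x) = x·cos(x)   ⇒   g'(x) = -x·sin(x) + cos(x)
  lim(x→0) f'(x)/g'(x) = lim(x→0) (2·x·e^(-x^2))/(-x·sin(x) + cos(x))
  = 0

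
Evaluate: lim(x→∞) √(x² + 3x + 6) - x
This is an ∞-∞ indeterminate form.

Combine fractions or rationalize to convert ∞-∞ to 0/0 form:
  lim(x→∞) √(x² + 3x + 6) - x = 3/2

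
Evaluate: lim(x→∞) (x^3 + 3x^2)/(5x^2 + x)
This is an ∞/∞ indeterminate form.

Apply L'Hôpital's rule: differentiate numerator and denominator separately.
  f(x) = x^3 + 3·x^2   ⇒   f'(x) = 3·x^2 + 6·x
  g(x) = 5·x^2 + x   ⇒   g'(x) = 10·x + 1
  lim(x→∞) f'(x)/g'(x) = lim(x→∞) (3·x^2 + 6·x)/(10·x + 1)
  = ∞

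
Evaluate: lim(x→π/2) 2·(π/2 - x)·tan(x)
This is a 0·∞ indeterminate form.

Rewrite 0·∞ as a quotient (0/0 or ∞/∞ form), then apply L'Hôpital's rule:
  lim(x→π/2) 2·(π/2 - x)·tan(x) = 2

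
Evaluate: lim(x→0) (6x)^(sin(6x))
This is an exponential indeterminate form.

For exponential indeterminate forms, take the natural log:
  Let L = lim(x→0) (6x)^(sin(6x))
  Then ln(L) = lim(x→0) [exponent × ln(base)]
  Evaluate using L'Hôpital or standard limits, then exponentiate.
  L = 1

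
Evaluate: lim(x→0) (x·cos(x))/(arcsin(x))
This is a 0/0 indeterminate form.

Apply L'Hôpital's rule: differentiate numerator and denominator separately.
  f(x) = x·cos(x)   ⇒   f'(x) = -x·sin(x) + cos(x)
  g(x) = asin(x)   ⇒   g'(x) = 1/sqrt(1 - x^2)
  lim(x→0) f'(x)/g'(x) = lim(x→0) (-x·sin(x) + cos(x))/(1/sqrt(1 - x^2))
  = 1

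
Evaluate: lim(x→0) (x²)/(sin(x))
This is a 0/0 indeterminate form.

Apply L'Hôpital's rule: differentiate numerator and denominator separately.
  f(x) = x^2   ⇒   f'(x) = 2·x
  g(x) = sin(x)   ⇒   g'(x) = cos(x)
  lim(x→0) f'(x)/g'(x) = lim(x→0) (2·x)/(cos(x))
  = 0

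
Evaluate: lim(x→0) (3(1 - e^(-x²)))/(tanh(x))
This is a 0/0 indeterminate form.

Apply L'Hôpital's rule: differentiate numerator and denominator separately.
  f(x) = 3 - 3·e^(-x^2)   ⇒   f'(x) = 6·x·e^(-x^2)
  g(x) = tanh(x)   ⇒   g'(x) = 1 - tanh(x)^2
  lim(x→0) f'(x)/g'(x) = lim(x→0) (6·x·e^(-x^2))/(1 - tanh(x)^2)
  = 0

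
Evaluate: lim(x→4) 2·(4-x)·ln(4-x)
This is a 0·∞ indeterminate form.

Rewrite 0·∞ as a quotient (0/0 or ∞/∞ form), then apply L'Hôpital's rule:
  lim(x→4) 2·(4-x)·ln(4-x) = 0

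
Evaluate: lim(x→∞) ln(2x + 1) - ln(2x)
This is an ∞-∞ indeterminate form.

Combine fractions or rationalize to convert ∞-∞ to 0/0 form:
  lim(x→∞) ln(2x + 1) - ln(2x) = 0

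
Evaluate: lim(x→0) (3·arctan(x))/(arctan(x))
This is a 0/0 indeterminate form.

Apply L'Hôpital's rule: differentiate numerator and denominator separately.
  f(x) = 3·atan(x)   ⇒   f'(x) = 3/(x^2 + 1)
  g(x) = atan(x)   ⇒   g'(x) = 1/(x^2 + 1)
  lim(x→0) f'(x)/g'(x) = lim(x→0) (3/(x^2 + 1))/(1/(x^2 + 1))
  = 3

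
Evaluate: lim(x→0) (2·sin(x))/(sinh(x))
This is a 0/0 indeterminate form.

Apply L'Hôpital's rule: differentiate numerator and denominator separately.
  f(x) = 2·sin(x)   ⇒   f'(x) = 2·cos(x)
  g(x) = sinh(x)   ⇒   g'(x) = cosh(x)
  lim(x→0) f'(x)/g'(x) = lim(x→0) (2·cos(x))/(cosh(x))
  = 2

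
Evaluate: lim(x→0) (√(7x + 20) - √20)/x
This is a standard limit.

Factor or rationalize the expression:
  lim(x→0) (√(7x + 20) - √20)/x = 7·sqrt(5)/20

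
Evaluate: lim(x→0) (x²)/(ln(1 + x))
This is a 0/0 indeterminate form.

Apply L'Hôpital's rule: differentiate numerator and denominator separately.
  f(x) = x^2   ⇒   f'(x) = 2·x
  g(x) = ln(x + 1)   ⇒   g'(x) = 1/(x + 1)
  lim(x→0) f'(x)/g'(x) = lim(x→0) (2·x)/(1/(x + 1))
  = 0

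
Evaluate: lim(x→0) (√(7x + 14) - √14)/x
This is a standard limit.

Factor or rationalize the expression:
  lim(x→0) (√(7x + 14) - √14)/x = sqrt(14)/4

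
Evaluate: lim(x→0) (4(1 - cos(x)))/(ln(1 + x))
This is a 0/0 indeterminate form.

Apply L'Hôpital's rule: differentiate numerator and denominator separately.
  f(x) = 4 - 4·cos(x)   ⇒   f'(x) = 4·sin(x)
  g(x) = ln(x + 1)   ⇒   g'(x) = 1/(x + 1)
  lim(x→0) f'(x)/g'(x) = lim(x→0) (4·sin(x))/(1/(x + 1))
  = 0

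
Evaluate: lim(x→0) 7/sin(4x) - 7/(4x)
This is an ∞-∞ indeterminate form.

Combine fractions or rationalize to convert ∞-∞ to 0/0 form:
  lim(x→0) 7/sin(4x) - 7/(4x) = 0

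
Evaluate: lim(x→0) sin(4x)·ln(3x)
This is a 0·∞ indeterminate form.

Rewrite 0·∞ as a quotient (0/0 or ∞/∞ form), then apply L'Hôpital's rule:
  lim(x→0) sin(4x)·ln(3x) = 0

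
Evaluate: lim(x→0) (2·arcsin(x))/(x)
This is a 0/0 indeterminate form.

Apply L'Hôpital's rule: differentiate numerator and denominator separately.
  f(x) = 2·asin(x)   ⇒   f'(x) = 2/sqrt(1 - x^2)
  g(x) = x   ⇒   g'(x) = 1
  lim(x→0) f'(x)/g'(x) = lim(x→0) (2/sqrt(1 - x^2))/(1)
  = 2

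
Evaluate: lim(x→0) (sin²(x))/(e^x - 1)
This is a 0/0 indeterminate form.

Apply L'Hôpital's rule: differentiate numerator and denominator separately.
  f(x) = sin(x)^2   ⇒   f'(x) = 2·sin(x)·cos(x)
  g(x) = e^(x) - 1   ⇒   g'(x) = e^(x)
  lim(x→0) f'(x)/g'(x) = lim(x→0) (2·sin(x)·cos(x))/(e^(x))
  = 0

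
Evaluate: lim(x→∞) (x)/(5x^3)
This is an ∞/∞ indeterminate form.

Apply L'Hôpital's rule: differentiate numerator and denominator separately.
  f(x) = x   ⇒   f'(x) = 1
  g(x) = 5·x^3   ⇒   g'(x) = 15·x^2
  lim(x→∞) f'(x)/g'(x) = lim(x→∞) (1)/(15·x^2)
  = 0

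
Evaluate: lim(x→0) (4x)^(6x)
This is an exponential indeterminate form.

For exponential indeterminate forms, take the natural log:
  Let L = lim(x→0) (4x)^(6x)
  Then ln(L) = lim(x→0) [exponent × ln(base)]
  Evaluate using L'Hôpital or standard limits, then exponentiate.
  L = 1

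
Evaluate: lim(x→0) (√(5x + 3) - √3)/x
This is a standard limit.

Factor or rationalize the expression:
  lim(x→0) (√(5x + 3) - √3)/x = 5·sqrt(3)/6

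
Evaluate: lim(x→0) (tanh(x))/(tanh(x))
This is a 0/0 indeterminate form.

Apply L'Hôpital's rule: differentiate numerator and denominator separately.
  f(x) = tanh(x)   ⇒   f'(x) = 1 - tanh(x)^2
  g(x) = tanh(x)   ⇒   g'(x) = 1 - tanh(x)^2
  lim(x→0) f'(x)/g'(x) = lim(x→0) (1 - tanh(x)^2)/(1 - tanh(x)^2)
  = 1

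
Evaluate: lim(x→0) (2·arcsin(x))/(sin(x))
This is a 0/0 indeterminate form.

Apply L'Hôpital's rule: differentiate numerator and denominator separately.
  f(x) = 2·asin(x)   ⇒   f'(x) = 2/sqrt(1 - x^2)
  g(x) = sin(x)   ⇒   g'(x) = cos(x)
  lim(x→0) f'(x)/g'(x) = lim(x→0) (2/sqrt(1 - x^2))/(cos(x))
  = 2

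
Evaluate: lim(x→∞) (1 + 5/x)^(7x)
This is an exponential indeterminate form.

For exponential indeterminate forms, take the natural log:
  Let L = lim(x→∞) (1 + 5/x)^(7x)
  Then ln(L) = lim(x→∞) [exponent × ln(base)]
  Evaluate using L'Hôpital or standard limits, then exponentiate.
  L = e^(35)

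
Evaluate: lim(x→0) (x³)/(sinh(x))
This is a 0/0 indeterminate form.

Apply L'Hôpital's rule: differentiate numerator and denominator separately.
  f(x) = x^3   ⇒   f'(x) = 3·x^2
  g(x) = sinh(x)   ⇒   g'(x) = cosh(x)
  lim(x→0) f'(x)/g'(x) = lim(x→0) (3·x^2)/(cosh(x))
  = 0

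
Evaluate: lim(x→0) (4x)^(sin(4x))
This is an exponential indeterminate form.

For exponential indeterminate forms, take the natural log:
  Let L = lim(x→0) (4x)^(sin(4x))
  Then ln(L) = lim(x→0) [exponent × ln(base)]
  Evaluate using L'Hôpital or standard limits, then exponentiate.
  L = 1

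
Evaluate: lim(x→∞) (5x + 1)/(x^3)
This is an ∞/∞ indeterminate form.

Apply L'Hôpital's rule: differentiate numerator and denominator separately.
  f(x) = 5·x + 1   ⇒   f'(x) = 5
  g(x) = x^3   ⇒   g'(x) = 3·x^2
  lim(x→∞) f'(x)/g'(x) = lim(x→∞) (5)/(3·x^2)
  = 0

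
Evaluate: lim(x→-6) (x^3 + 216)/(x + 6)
This is a standard limit.

Factor or rationalize the expression:
  lim(x→-6) (x^3 + 216)/(x + 6) = 108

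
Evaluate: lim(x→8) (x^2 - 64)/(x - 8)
This is a standard limit.

Factor or rationalize the expression:
  lim(x→8) (x^2 - 64)/(x - 8) = 16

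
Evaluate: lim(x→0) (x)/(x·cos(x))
This is a 0/0 indeterminate form.

Apply L'Hôpital's rule: differentiate numerator and denominator separately.
  f(x) = x   ⇒   f'(x) = 1
  g(x) = x·cos(x)   ⇒   g'(x) = -x·sin(x) + cos(x)
  lim(x→0) f'(x)/g'(x) = lim(x→0) (1)/(-x·sin(x) + cos(x))
  = 1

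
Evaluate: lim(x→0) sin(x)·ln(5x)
This is a 0·∞ indeterminate form.

Rewrite 0·∞ as a quotient (0/0 or ∞/∞ form), then apply L'Hôpital's rule:
  lim(x→0) sin(x)·ln(5x) = 0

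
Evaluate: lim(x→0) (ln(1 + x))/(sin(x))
This is a 0/0 indeterminate form.

Apply L'Hôpital's rule: differentiate numerator and denominator separately.
  f(x) = ln(x + 1)   ⇒   f'(x) = 1/(x + 1)
  g(x) = sin(x)   ⇒   g'(x) = cos(x)
  lim(x→0) f'(x)/g'(x) = lim(x→0) (1/(x + 1))/(cos(x))
  = 1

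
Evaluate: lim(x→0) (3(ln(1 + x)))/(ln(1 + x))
This is a 0/0 indeterminate form.

Apply L'Hôpital's rule: differentiate numerator and denominator separately.
  f(x) = 3·ln(x + 1)   ⇒   f'(x) = 3/(x + 1)
  g(x) = ln(x + 1)   ⇒   g'(x) = 1/(x + 1)
  lim(x→0) f'(x)/g'(x) = lim(x→0) (3/(x + 1))/(1/(x + 1))
  = 3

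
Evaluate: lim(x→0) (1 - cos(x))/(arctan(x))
This is a 0/0 indeterminate form.

Apply L'Hôpital's rule: differentiate numerator and denominator separately.
  f(x) = 1 - cos(x)   ⇒   f'(x) = sin(x)
  g(x) = atan(x)   ⇒   g'(x) = 1/(x^2 + 1)
  lim(x→0) f'(x)/g'(x) = lim(x→0) (sin(x))/(1/(x^2 + 1))
  = 0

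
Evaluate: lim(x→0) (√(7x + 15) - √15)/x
This is a standard limit.

Factor or rationalize the expression:
  lim(x→0) (√(7x + 15) - √15)/x = 7·sqrt(15)/30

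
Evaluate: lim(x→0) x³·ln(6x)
This is a 0·∞ indeterminate form.

Rewrite 0·∞ as a quotient (0/0 or ∞/∞ form), then apply L'Hôpital's rule:
  lim(x→0) x³·ln(6x) = 0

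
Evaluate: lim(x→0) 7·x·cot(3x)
This is a 0·∞ indeterminate form.

Rewrite 0·∞ as a quotient (0/0 or ∞/∞ form), then apply L'Hôpital's rule:
  lim(x→0) 7·x·cot(3x) = 7/3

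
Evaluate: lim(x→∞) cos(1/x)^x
This is an exponential indeterminate form.

For exponential indeterminate forms, take the natural log:
  Let L = lim(x→∞) cos(1/x)^x
  Then ln(L) = lim(x→∞) [exponent × ln(base)]
  Evaluate using L'Hôpital or standard limits, then exponentiate.
  L = 1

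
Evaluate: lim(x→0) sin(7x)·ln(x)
This is a 0·∞ indeterminate form.

Rewrite 0·∞ as a quotient (0/0 or ∞/∞ form), then apply L'Hôpital's rule:
  lim(x→0) sin(7x)·ln(x) = 0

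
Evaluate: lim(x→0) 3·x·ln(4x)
This is a 0·∞ indeterminate form.

Rewrite 0·∞ as a quotient (0/0 or ∞/∞ form), then apply L'Hôpital's rule:
  lim(x→0) 3·x·ln(4x) = 0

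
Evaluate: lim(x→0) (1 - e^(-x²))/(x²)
This is a 0/0 indeterminate form.

Apply L'Hôpital's rule: differentiate numerator and denominator separately.
  f(x) = 1 - e^(-x^2)   ⇒   f'(x) = 2·x·e^(-x^2)
  g(x) = x^2   ⇒   g'(x) = 2·x
  lim(x→0) f'(x)/g'(x) = lim(x→0) (2·x·e^(-x^2))/(2·x)
  = 1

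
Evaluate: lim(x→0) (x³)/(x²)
This is a 0/0 indeterminate form.

Apply L'Hôpital's rule: differentiate numerator and denominator separately.
  f(x) = x^3   ⇒   f'(x) = 3·x^2
  g(x) = x^2   ⇒   g'(x) = 2·x
  lim(x→0) f'(x)/g'(x) = lim(x→0) (3·x^2)/(2·x)
  = 0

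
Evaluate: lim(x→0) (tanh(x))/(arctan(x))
This is a 0/0 indeterminate form.

Apply L'Hôpital's rule: differentiate numerator and denominator separately.
  f(x) = tanh(x)   ⇒   f'(x) = 1 - tanh(x)^2
  g(x) = atan(x)   ⇒   g'(x) = 1/(x^2 + 1)
  lim(x→0) f'(x)/g'(x) = lim(x→0) (1 - tanh(x)^2)/(1/(x^2 + 1))
  = 1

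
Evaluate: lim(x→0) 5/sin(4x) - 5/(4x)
This is an ∞-∞ indeterminate form.

Combine fractions or rationalize to convert ∞-∞ to 0/0 form:
  lim(x→0) 5/sin(4x) - 5/(4x) = 0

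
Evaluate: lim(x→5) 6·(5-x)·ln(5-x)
This is a 0·∞ indeterminate form.

Rewrite 0·∞ as a quotient (0/0 or ∞/∞ form), then apply L'Hôpital's rule:
  lim(x→5) 6·(5-x)·ln(5-x) = 0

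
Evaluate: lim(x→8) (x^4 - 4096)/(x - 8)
This is a standard limit.

Factor or rationalize the expression:
  lim(x→8) (x^4 - 4096)/(x - 8) = 2048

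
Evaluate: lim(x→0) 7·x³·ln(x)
This is a 0·∞ indeterminate form.

Rewrite 0·∞ as a quotient (0/0 or ∞/∞ form), then apply L'Hôpital's rule:
  lim(x→0) 7·x³·ln(x) = 0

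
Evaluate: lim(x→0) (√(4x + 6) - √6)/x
This is a standard limit.

Factor or rationalize the expression:
  lim(x→0) (√(4x + 6) - √6)/x = sqrt(6)/3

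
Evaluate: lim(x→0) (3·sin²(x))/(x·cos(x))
This is a 0/0 indeterminate form.

Apply L'Hôpital's rule: differentiate numerator and denominator separately.
  f(x) = 3·sin(x)^2   ⇒   f'(x) = 6·sin(x)·cos(x)
  g(x) = x·cos(x)   ⇒   g'(x) = -x·sin(x) + cos(x)
  lim(x→0) f'(x)/g'(x) = lim(x→0) (6·sin(x)·cos(x))/(-x·sin(x) + cos(x))
  = 0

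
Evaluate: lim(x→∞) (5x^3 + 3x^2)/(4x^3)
This is an ∞/∞ indeterminate form.

Apply L'Hôpital's rule: differentiate numerator and denominator separately.
  f(x) = 5·x^3 + 3·x^2   ⇒   f'(x) = 15·x^2 + 6·x
  g(x) = 4·x^3   ⇒   g'(x) = 12·x^2
  lim(x→∞) f'(x)/g'(x) = lim(x→∞) (15·x^2 + 6·x)/(12·x^2)
  = 5/4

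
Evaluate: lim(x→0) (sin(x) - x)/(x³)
This is a 0/0 indeterminate form.

Apply L'Hôpital's rule: differentiate numerator and denominator separately.
  f(x) = -x + sin(x)   ⇒   f'(x) = cos(x) - 1
  g(x) = x^3   ⇒   g'(x) = 3·x^2
  lim(x→0) f'(x)/g'(x) = lim(x→0) (cos(x) - 1)/(3·x^2)
  = -1/6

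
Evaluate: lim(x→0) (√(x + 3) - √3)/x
This is a standard limit.

Factor or rationalize the expression:
  lim(x→0) (√(x + 3) - √3)/x = sqrt(3)/6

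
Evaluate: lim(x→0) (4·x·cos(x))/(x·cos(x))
This is a 0/0 indeterminate form.

Apply L'Hôpital's rule: differentiate numerator and denominator separately.
  f(x) = 4·x·cos(x)   ⇒   f'(x) = -4·x·sin(x) + 4·cos(x)
  g(x) = x·cos(x)   ⇒   g'(x) = -x·sin(x) + cos(x)
  lim(x→0) f'(x)/g'(x) = lim(x→0) (-4·x·sin(x) + 4·cos(x))/(-x·sin(x) + cos(x))
  = 4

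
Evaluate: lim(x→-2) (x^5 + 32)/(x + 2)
This is a standard limit.

Factor or rationalize the expression:
  lim(x→-2) (x^5 + 32)/(x + 2) = 80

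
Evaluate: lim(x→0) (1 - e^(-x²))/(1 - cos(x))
This is a 0/0 indeterminate form.

Apply L'Hôpital's rule: differentiate numerator and denominator separately.
  f(x) = 1 - e^(-x^2)   ⇒   f'(x) = 2·x·e^(-x^2)
  g(x) = 1 - cos(x)   ⇒   g'(x) = sin(x)
  lim(x→0) f'(x)/g'(x) = lim(x→0) (2·x·e^(-x^2))/(sin(x))
  = 2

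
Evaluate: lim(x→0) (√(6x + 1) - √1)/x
This is a standard limit.

Factor or rationalize the expression:
  lim(x→0) (√(6x + 1) - √1)/x = 3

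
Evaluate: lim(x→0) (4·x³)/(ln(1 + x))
This is a 0/0 indeterminate form.

Apply L'Hôpital's rule: differentiate numerator and denominator separately.
  f(x) = 4·x^3   ⇒   f'(x) = 12·x^2
  g(x) = ln(x + 1)   ⇒   g'(x) = 1/(x + 1)
  lim(x→0) f'(x)/g'(x) = lim(x→0) (12·x^2)/(1/(x + 1))
  = 0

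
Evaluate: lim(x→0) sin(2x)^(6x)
This is an exponential indeterminate form.

For exponential indeterminate forms, take the natural log:
  Let L = lim(x→0) sin(2x)^(6x)
  Then ln(L) = lim(x→0) [exponent × ln(base)]
  Evaluate using L'Hôpital or standard limits, then exponentiate.
  L = 1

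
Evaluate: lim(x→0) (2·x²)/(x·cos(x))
This is a 0/0 indeterminate form.

Apply L'Hôpital's rule: differentiate numerator and denominator separately.
  f(x) = 2·x^2   ⇒   f'(x) = 4·x
  g(x) = x·cos(x)   ⇒   g'(x) = -x·sin(x) + cos(x)
  lim(x→0) f'(x)/g'(x) = lim(x→0) (4·x)/(-x·sin(x) + cos(x))
  = 0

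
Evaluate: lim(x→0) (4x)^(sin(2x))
This is an exponential indeterminate form.

For exponential indeterminate forms, take the natural log:
  Let L = lim(x→0) (4x)^(sin(2x))
  Then ln(L) = lim(x→0) [exponent × ln(base)]
  Evaluate using L'Hôpital or standard limits, then exponentiate.
  L = 1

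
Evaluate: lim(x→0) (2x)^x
This is an exponential indeterminate form.

For exponential indeterminate forms, take the natural log:
  Let L = lim(x→0) (2x)^x
  Then ln(L) = lim(x→0) [exponent × ln(base)]
  Evaluate using L'Hôpital or standard limits, then exponentiate.
  L = 1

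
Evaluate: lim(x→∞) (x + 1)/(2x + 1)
This is an ∞/∞ indeterminate form.

Apply L'Hôpital's rule: differentiate numerator and denominator separately.
  f(x) = x + 1   ⇒   f'(x) = 1
  g(x) = 2·x + 1   ⇒   g'(x) = 2
  lim(x→∞) f'(x)/g'(x) = lim(x→∞) (1)/(2)
  = 1/2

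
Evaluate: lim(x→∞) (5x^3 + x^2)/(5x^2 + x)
This is an ∞/∞ indeterminate form.

Apply L'Hôpital's rule: differentiate numerator and denominator separately.
  f(x) = 5·x^3 + x^2   ⇒   f'(x) = 15·x^2 + 2·x
  g(x) = 5·x^2 + x   ⇒   g'(x) = 10·x + 1
  lim(x→∞) f'(x)/g'(x) = lim(x→∞) (15·x^2 + 2·x)/(10·x + 1)
  = ∞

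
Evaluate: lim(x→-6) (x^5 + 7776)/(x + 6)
This is a standard limit.

Factor or rationalize the expression:
  lim(x→-6) (x^5 + 7776)/(x + 6) = 6480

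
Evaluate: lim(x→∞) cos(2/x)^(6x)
This is an exponential indeterminate form.

For exponential indeterminate forms, take the natural log:
  Let L = lim(x→∞) cos(2/x)^(6x)
  Then ln(L) = lim(x→∞) [exponent × ln(base)]
  Evaluate using L'Hôpital or standard limits, then exponentiate.
  L = 1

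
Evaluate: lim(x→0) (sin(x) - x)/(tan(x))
This is a 0/0 indeterminate form.

Apply L'Hôpital's rule: differentiate numerator and denominator separately.
  f(x) = -x + sin(x)   ⇒   f'(x) = cos(x) - 1
  g(x) = tan(x)   ⇒   g'(x) = tan(x)^2 + 1
  lim(x→0) f'(x)/g'(x) = lim(x→0) (cos(x) - 1)/(tan(x)^2 + 1)
  = 0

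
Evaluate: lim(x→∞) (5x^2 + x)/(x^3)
This is an ∞/∞ indeterminate form.

Apply L'Hôpital's rule: differentiate numerator and denominator separately.
  f(x) = 5·x^2 + x   ⇒   f'(x) = 10·x + 1
  g(x) = x^3   ⇒   g'(x) = 3·x^2
  lim(x→∞) f'(x)/g'(x) = lim(x→∞) (10·x + 1)/(3·x^2)
  = 0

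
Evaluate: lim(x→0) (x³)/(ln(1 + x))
This is a 0/0 indeterminate form.

Apply L'Hôpital's rule: differentiate numerator and denominator separately.
  f(x) = x^3   ⇒   f'(x) = 3·x^2
  g(x) = ln(x + 1)   ⇒   g'(x) = 1/(x + 1)
  lim(x→0) f'(x)/g'(x) = lim(x→0) (3·x^2)/(1/(x + 1))
  = 0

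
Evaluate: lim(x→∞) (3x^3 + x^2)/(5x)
This is an ∞/∞ indeterminate form.

Apply L'Hôpital's rule: differentiate numerator and denominator separately.
  f(x) = 3·x^3 + x^2   ⇒   f'(x) = 9·x^2 + 2·x
  g(x) = 5·x   ⇒   g'(x) = 5
  lim(x→∞) f'(x)/g'(x) = lim(x→∞) (9·x^2 + 2·x)/(5)
  = ∞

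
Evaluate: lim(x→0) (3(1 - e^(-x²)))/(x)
This is a 0/0 indeterminate form.

Apply L'Hôpital's rule: differentiate numerator and denominator separately.
  f(x) = 3 - 3·e^(-x^2)   ⇒   f'(x) = 6·x·e^(-x^2)
  g(x) = x   ⇒   g'(x) = 1
  lim(x→0) f'(x)/g'(x) = lim(x→0) (6·x·e^(-x^2))/(1)
  = 0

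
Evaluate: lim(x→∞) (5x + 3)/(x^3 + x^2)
This is an ∞/∞ indeterminate form.

Apply L'Hôpital's rule: differentiate numerator and denominator separately.
  f(x) = 5·x + 3   ⇒   f'(x) = 5
  g(x) = x^3 + x^2   ⇒   g'(x) = 3·x^2 + 2·x
  lim(x→∞) f'(x)/g'(x) = lim(x→∞) (5)/(3·x^2 + 2·x)
  = 0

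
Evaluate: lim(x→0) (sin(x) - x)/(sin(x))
This is a 0/0 indeterminate form.

Apply L'Hôpital's rule: differentiate numerator and denominator separately.
  f(x) = -x + sin(x)   ⇒   f'(x) = cos(x) - 1
  g(x) = sin(x)   ⇒   g'(x) = cos(x)
  lim(x→0) f'(x)/g'(x) = lim(x→0) (cos(x) - 1)/(cos(x))
  = 0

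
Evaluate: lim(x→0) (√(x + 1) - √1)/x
This is a standard limit.

Factor or rationalize the expression:
  lim(x→0) (√(x + 1) - √1)/x = 1/2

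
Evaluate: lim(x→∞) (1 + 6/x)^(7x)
This is an exponential indeterminate form.

For exponential indeterminate forms, take the natural log:
  Let L = lim(x→∞) (1 + 6/x)^(7x)
  Then ln(L) = lim(x→∞) [exponent × ln(base)]
  Evaluate using L'Hôpital or standard limits, then exponentiate.
  L = e^(42)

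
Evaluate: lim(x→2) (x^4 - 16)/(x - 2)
This is a standard limit.

Factor or rationalize the expression:
  lim(x→2) (x^4 - 16)/(x - 2) = 32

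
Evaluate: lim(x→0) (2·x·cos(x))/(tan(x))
This is a 0/0 indeterminate form.

Apply L'Hôpital's rule: differentiate numerator and denominator separately.
  f(x) = 2·x·cos(x)   ⇒   f'(x) = -2·x·sin(x) + 2·cos(x)
  g(x) = tan(x)   ⇒   g'(x) = tan(x)^2 + 1
  lim(x→0) f'(x)/g'(x) = lim(x→0) (-2·x·sin(x) + 2·cos(x))/(tan(x)^2 + 1)
  = 2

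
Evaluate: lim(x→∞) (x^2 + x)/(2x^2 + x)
This is an ∞/∞ indeterminate form.

Apply L'Hôpital's rule: differentiate numerator and denominator separately.
  f(x) = x^2 + x   ⇒   f'(x) = 2·x + 1
  g(x) = 2·x^2 + x   ⇒   g'(x) = 4·x + 1
  lim(x→∞) f'(x)/g'(x) = lim(x→∞) (2·x + 1)/(4·x + 1)
  = 1/2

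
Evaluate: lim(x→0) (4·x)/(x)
This is a 0/0 indeterminate form.

Apply L'Hôpital's rule: differentiate numerator and denominator separately.
  f(x) = 4·x   ⇒   f'(x) = 4
  g(x) = x   ⇒   g'(x) = 1
  lim(x→0) f'(x)/g'(x) = lim(x→0) (4)/(1)
  = 4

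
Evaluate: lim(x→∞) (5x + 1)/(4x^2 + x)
This is an ∞/∞ indeterminate form.

Apply L'Hôpital's rule: differentiate numerator and denominator separately.
  f(x) = 5·x + 1   ⇒   f'(x) = 5
  g(x) = 4·x^2 + x   ⇒   g'(x) = 8·x + 1
  lim(x→∞) f'(x)/g'(x) = lim(x→∞) (5)/(8·x + 1)
  = 0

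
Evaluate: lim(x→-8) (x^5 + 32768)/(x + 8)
This is a standard limit.

Factor or rationalize the expression:
  lim(x→-8) (x^5 + 32768)/(x + 8) = 20480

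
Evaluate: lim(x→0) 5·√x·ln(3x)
This is a 0·∞ indeterminate form.

Rewrite 0·∞ as a quotient (0/0 or ∞/∞ form), then apply L'Hôpital's rule:
  lim(x→0) 5·√x·ln(3x) = 0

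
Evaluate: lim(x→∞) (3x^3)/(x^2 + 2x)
This is an ∞/∞ indeterminate form.

Apply L'Hôpital's rule: differentiate numerator and denominator separately.
  f(x) = 3·x^3   ⇒   f'(x) = 9·x^2
  g(x) = x^2 + 2·x   ⇒   g'(x) = 2·x + 2
  lim(x→∞) f'(x)/g'(x) = lim(x→∞) (9·x^2)/(2·x + 2)
  = ∞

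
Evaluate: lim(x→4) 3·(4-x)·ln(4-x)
This is a 0·∞ indeterminate form.

Rewrite 0·∞ as a quotient (0/0 or ∞/∞ form), then apply L'Hôpital's rule:
  lim(x→4) 3·(4-x)·ln(4-x) = 0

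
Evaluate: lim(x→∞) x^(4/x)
This is an exponential indeterminate form.

For exponential indeterminate forms, take the natural log:
  Let L = lim(x→∞) x^(4/x)
  Then ln(L) = lim(x→∞) [exponent × ln(base)]
  Evaluate using L'Hôpital or standard limits, then exponentiate.
  L = 1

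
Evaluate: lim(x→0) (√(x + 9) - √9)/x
This is a standard limit.

Factor or rationalize the expression:
  lim(x→0) (√(x + 9) - √9)/x = 1/6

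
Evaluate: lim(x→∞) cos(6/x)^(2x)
This is an exponential indeterminate form.

For exponential indeterminate forms, take the natural log:
  Let L = lim(x→∞) cos(6/x)^(2x)
  Then ln(L) = lim(x→∞) [exponent × ln(base)]
  Evaluate using L'Hôpital or standard limits, then exponentiate.
  L = 1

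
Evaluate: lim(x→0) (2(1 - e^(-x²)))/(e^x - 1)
This is a 0/0 indeterminate form.

Apply L'Hôpital's rule: differentiate numerator and denominator separately.
  f(x) = 2 - 2·e^(-x^2)   ⇒   f'(x) = 4·x·e^(-x^2)
  g(x) = e^(x) - 1   ⇒   g'(x) = e^(x)
  lim(x→0) f'(x)/g'(x) = lim(x→0) (4·x·e^(-x^2))/(e^(x))
  = 0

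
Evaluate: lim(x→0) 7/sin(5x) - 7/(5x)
This is an ∞-∞ indeterminate form.

Combine fractions or rationalize to convert ∞-∞ to 0/0 form:
  lim(x→0) 7/sin(5x) - 7/(5x) = 0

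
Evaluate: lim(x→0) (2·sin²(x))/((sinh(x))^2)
This is a 0/0 indeterminate form.

Apply L'Hôpital's rule: differentiate numerator and denominator separately.
  f(x) = 2·sin(x)^2   ⇒   f'(x) = 4·sin(x)·cos(x)
  g(x) = sinh(x)^2   ⇒   g'(x) = 2·sinh(x)·cosh(x)
  lim(x→0) f'(x)/g'(x) = lim(x→0) (4·sin(x)·cos(x))/(2·sinh(x)·cosh(x))
  = 2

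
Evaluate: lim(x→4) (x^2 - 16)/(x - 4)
This is a standard limit.

Factor or rationalize the expression:
  lim(x→4) (x^2 - 16)/(x - 4) = 8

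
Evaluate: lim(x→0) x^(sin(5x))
This is an exponential indeterminate form.

For exponential indeterminate forms, take the natural log:
  Let L = lim(x→0) x^(sin(5x))
  Then ln(L) = lim(x→0) [exponent × ln(base)]
  Evaluate using L'Hôpital or standard limits, then exponentiate.
  L = 1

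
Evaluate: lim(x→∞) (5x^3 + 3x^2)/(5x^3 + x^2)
This is an ∞/∞ indeterminate form.

Apply L'Hôpital's rule: differentiate numerator and denominator separately.
  f(x) = 5·x^3 + 3·x^2   ⇒   f'(x) = 15·x^2 + 6·x
  g(x) = 5·x^3 + x^2   ⇒   g'(x) = 15·x^2 + 2·x
  lim(x→∞) f'(x)/g'(x) = lim(x→∞) (15·x^2 + 6·x)/(15·x^2 + 2·x)
  = 1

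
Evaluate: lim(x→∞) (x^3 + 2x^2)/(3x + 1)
This is an ∞/∞ indeterminate form.

Apply L'Hôpital's rule: differentiate numerator and denominator separately.
  f(x) = x^3 + 2·x^2   ⇒   f'(x) = 3·x^2 + 4·x
  g(x) = 3·x + 1   ⇒   g'(x) = 3
  lim(x→∞) f'(x)/g'(x) = lim(x→∞) (3·x^2 + 4·x)/(3)
  = ∞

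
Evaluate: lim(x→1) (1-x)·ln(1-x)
This is a 0·∞ indeterminate form.

Rewrite 0·∞ as a quotient (0/0 or ∞/∞ form), then apply L'Hôpital's rule:
  lim(x→1) (1-x)·ln(1-x) = 0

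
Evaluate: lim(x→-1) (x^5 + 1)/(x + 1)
This is a standard limit.

Factor or rationalize the expression:
  lim(x→-1) (x^5 + 1)/(x + 1) = 5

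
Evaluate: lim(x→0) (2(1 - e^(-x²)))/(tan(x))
This is a 0/0 indeterminate form.

Apply L'Hôpital's rule: differentiate numerator and denominator separately.
  f(x) = 2 - 2·e^(-x^2)   ⇒   f'(x) = 4·x·e^(-x^2)
  g(x) = tan(x)   ⇒   g'(x) = tan(x)^2 + 1
  lim(x→0) f'(x)/g'(x) = lim(x→0) (4·x·e^(-x^2))/(tan(x)^2 + 1)
  = 0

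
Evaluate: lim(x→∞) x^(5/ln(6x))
This is an exponential indeterminate form.

For exponential indeterminate forms, take the natural log:
  Let L = lim(x→∞) x^(5/ln(6x))
  Then ln(L) = lim(x→∞) [exponent × ln(base)]
  Evaluate using L'Hôpital or standard limits, then exponentiate.
  L = e^(5)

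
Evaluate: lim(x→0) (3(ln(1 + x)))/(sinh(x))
This is a 0/0 indeterminate form.

Apply L'Hôpital's rule: differentiate numerator and denominator separately.
  f(x) = 3·ln(x + 1)   ⇒   f'(x) = 3/(x + 1)
  g(x) = sinh(x)   ⇒   g'(x) = cosh(x)
  lim(x→0) f'(x)/g'(x) = lim(x→0) (3/(x + 1))/(cosh(x))
  = 3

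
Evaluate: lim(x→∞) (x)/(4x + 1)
This is an ∞/∞ indeterminate form.

Apply L'Hôpital's rule: differentiate numerator and denominator separately.
  f(x) = x   ⇒   f'(x) = 1
  g(x) = 4·x + 1   ⇒   g'(x) = 4
  lim(x→∞) f'(x)/g'(x) = lim(x→∞) (1)/(4)
  = 1/4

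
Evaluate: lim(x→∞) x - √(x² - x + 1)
This is an ∞-∞ indeterminate form.

Combine fractions or rationalize to convert ∞-∞ to 0/0 form:
  lim(x→∞) x - √(x² - x + 1) = 1/2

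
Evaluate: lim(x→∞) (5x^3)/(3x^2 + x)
This is an ∞/∞ indeterminate form.

Apply L'Hôpital's rule: differentiate numerator and denominator separately.
  f(x) = 5·x^3   ⇒   f'(x) = 15·x^2
  g(x) = 3·x^2 + x   ⇒   g'(x) = 6·x + 1
  lim(x→∞) f'(x)/g'(x) = lim(x→∞) (15·x^2)/(6·x + 1)
  = ∞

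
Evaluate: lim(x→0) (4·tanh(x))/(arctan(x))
This is a 0/0 indeterminate form.

Apply L'Hôpital's rule: differentiate numerator and denominator separately.
  f(x) = 4·tanh(x)   ⇒   f'(x) = 4 - 4·tanh(x)^2
  g(x) = atan(x)   ⇒   g'(x) = 1/(x^2 + 1)
  lim(x→0) f'(x)/g'(x) = lim(x→0) (4 - 4·tanh(x)^2)/(1/(x^2 + 1))
  = 4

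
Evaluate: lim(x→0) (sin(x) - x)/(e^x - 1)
This is a 0/0 indeterminate form.

Apply L'Hôpital's rule: differentiate numerator and denominator separately.
  f(x) = -x + sin(x)   ⇒   f'(x) = cos(x) - 1
  g(x) = e^(x) - 1   ⇒   g'(x) = e^(x)
  lim(x→0) f'(x)/g'(x) = lim(x→0) (cos(x) - 1)/(e^(x))
  = 0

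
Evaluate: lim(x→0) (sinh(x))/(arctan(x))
This is a 0/0 indeterminate form.

Apply L'Hôpital's rule: differentiate numerator and denominator separately.
  f(x) = sinh(x)   ⇒   f'(x) = cosh(x)
  g(x) = atan(x)   ⇒   g'(x) = 1/(x^2 + 1)
  lim(x→0) f'(x)/g'(x) = lim(x→0) (cosh(x))/(1/(x^2 + 1))
  = 1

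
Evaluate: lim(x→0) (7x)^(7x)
This is an exponential indeterminate form.

For exponential indeterminate forms, take the natural log:
  Let L = lim(x→0) (7x)^(7x)
  Then ln(L) = lim(x→0) [exponent × ln(base)]
  Evaluate using L'Hôpital or standard limits, then exponentiate.
  L = 1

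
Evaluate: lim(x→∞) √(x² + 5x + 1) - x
This is an ∞-∞ indeterminate form.

Combine fractions or rationalize to convert ∞-∞ to 0/0 form:
  lim(x→∞) √(x² + 5x + 1) - x = 5/2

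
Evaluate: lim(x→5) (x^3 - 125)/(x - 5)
This is a standard limit.

Factor or rationalize the expression:
  lim(x→5) (x^3 - 125)/(x - 5) = 75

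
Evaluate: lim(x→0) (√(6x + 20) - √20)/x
This is a standard limit.

Factor or rationalize the expression:
  lim(x→0) (√(6x + 20) - √20)/x = 3·sqrt(5)/10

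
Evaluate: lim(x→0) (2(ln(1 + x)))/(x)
This is a 0/0 indeterminate form.

Apply L'Hôpital's rule: differentiate numerator and denominator separately.
  f(x) = 2·ln(x + 1)   ⇒   f'(x) = 2/(x + 1)
  g(x) = x   ⇒   g'(x) = 1
  lim(x→0) f'(x)/g'(x) = lim(x→0) (2/(x + 1))/(1)
  = 2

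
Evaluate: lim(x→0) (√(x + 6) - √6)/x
This is a standard limit.

Factor or rationalize the expression:
  lim(x→0) (√(x + 6) - √6)/x = sqrt(6)/12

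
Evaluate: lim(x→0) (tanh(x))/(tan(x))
This is a 0/0 indeterminate form.

Apply L'Hôpital's rule: differentiate numerator and denominator separately.
  f(x) = tanh(x)   ⇒   f'(x) = 1 - tanh(x)^2
  g(x) = tan(x)   ⇒   g'(x) = tan(x)^2 + 1
  lim(x→0) f'(x)/g'(x) = lim(x→0) (1 - tanh(x)^2)/(tan(x)^2 + 1)
  = 1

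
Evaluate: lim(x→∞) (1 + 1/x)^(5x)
This is an exponential indeterminate form.

For exponential indeterminate forms, take the natural log:
  Let L = lim(x→∞) (1 + 1/x)^(5x)
  Then ln(L) = lim(x→∞) [exponent × ln(base)]
  Evaluate using L'Hôpital or standard limits, then exponentiate.
  L = e^(5)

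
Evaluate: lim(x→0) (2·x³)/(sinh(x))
This is a 0/0 indeterminate form.

Apply L'Hôpital's rule: differentiate numerator and denominator separately.
  f(x) = 2·x^3   ⇒   f'(x) = 6·x^2
  g(x) = sinh(x)   ⇒   g'(x) = cosh(x)
  lim(x→0) f'(x)/g'(x) = lim(x→0) (6·x^2)/(cosh(x))
  = 0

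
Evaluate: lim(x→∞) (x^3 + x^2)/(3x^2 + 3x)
This is an ∞/∞ indeterminate form.

Apply L'Hôpital's rule: differentiate numerator and denominator separately.
  f(x) = x^3 + x^2   ⇒   f'(x) = 3·x^2 + 2·x
  g(x) = 3·x^2 + 3·x   ⇒   g'(x) = 6·x + 3
  lim(x→∞) f'(x)/g'(x) = lim(x→∞) (3·x^2 + 2·x)/(6·x + 3)
  = ∞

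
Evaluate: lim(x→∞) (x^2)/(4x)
This is an ∞/∞ indeterminate form.

Apply L'Hôpital's rule: differentiate numerator and denominator separately.
  f(x) = x^2   ⇒   f'(x) = 2·x
  g(x) = 4·x   ⇒   g'(x) = 4
  lim(x→∞) f'(x)/g'(x) = lim(x→∞) (2·x)/(4)
  = ∞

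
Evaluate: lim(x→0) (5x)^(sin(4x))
This is an exponential indeterminate form.

For exponential indeterminate forms, take the natural log:
  Let L = lim(x→0) (5x)^(sin(4x))
  Then ln(L) = lim(x→0) [exponent × ln(base)]
  Evaluate using L'Hôpital or standard limits, then exponentiate.
  L = 1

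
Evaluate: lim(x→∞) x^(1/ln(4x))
This is an exponential indeterminate form.

For exponential indeterminate forms, take the natural log:
  Let L = lim(x→∞) x^(1/ln(4x))
  Then ln(L) = lim(x→∞) [exponent × ln(base)]
  Evaluate using L'Hôpital or standard limits, then exponentiate.
  L = e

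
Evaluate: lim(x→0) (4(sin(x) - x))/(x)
This is a 0/0 indeterminate form.

Apply L'Hôpital's rule: differentiate numerator and denominator separately.
  f(x) = -4·x + 4·sin(x)   ⇒   f'(x) = 4·cos(x) - 4
  g(x) = x   ⇒   g'(x) = 1
  lim(x→0) f'(x)/g'(x) = lim(x→0) (4·cos(x) - 4)/(1)
  = 0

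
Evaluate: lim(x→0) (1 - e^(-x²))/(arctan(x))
This is a 0/0 indeterminate form.

Apply L'Hôpital's rule: differentiate numerator and denominator separately.
  f(x) = 1 - e^(-x^2)   ⇒   f'(x) = 2·x·e^(-x^2)
  g(x) = atan(x)   ⇒   g'(x) = 1/(x^2 + 1)
  lim(x→0) f'(x)/g'(x) = lim(x→0) (2·x·e^(-x^2))/(1/(x^2 + 1))
  = 0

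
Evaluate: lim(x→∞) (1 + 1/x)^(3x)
This is an exponential indeterminate form.

For exponential indeterminate forms, take the natural log:
  Let L = lim(x→∞) (1 + 1/x)^(3x)
  Then ln(L) = lim(x→∞) [exponent × ln(base)]
  Evaluate using L'Hôpital or standard limits, then exponentiate.
  L = e^(3)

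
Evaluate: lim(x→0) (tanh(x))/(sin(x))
This is a 0/0 indeterminate form.

Apply L'Hôpital's rule: differentiate numerator and denominator separately.
  f(x) = tanh(x)   ⇒   f'(x) = 1 - tanh(x)^2
  g(x) = sin(x)   ⇒   g'(x) = cos(x)
  lim(x→0) f'(x)/g'(x) = lim(x→0) (1 - tanh(x)^2)/(cos(x))
  = 1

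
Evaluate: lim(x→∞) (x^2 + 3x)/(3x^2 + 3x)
This is an ∞/∞ indeterminate form.

Apply L'Hôpital's rule: differentiate numerator and denominator separately.
  f(x) = x^2 + 3·x   ⇒   f'(x) = 2·x + 3
  g(x) = 3·x^2 + 3·x   ⇒   g'(x) = 6·x + 3
  lim(x→∞) f'(x)/g'(x) = lim(x→∞) (2·x + 3)/(6·x + 3)
  = 1/3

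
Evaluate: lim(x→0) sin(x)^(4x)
This is an exponential indeterminate form.

For exponential indeterminate forms, take the natural log:
  Let L = lim(x→0) sin(x)^(4x)
  Then ln(L) = lim(x→0) [exponent × ln(base)]
  Evaluate using L'Hôpital or standard limits, then exponentiate.
  L = 1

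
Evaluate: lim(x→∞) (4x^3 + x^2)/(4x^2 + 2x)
This is an ∞/∞ indeterminate form.

Apply L'Hôpital's rule: differentiate numerator and denominator separately.
  f(x) = 4·x^3 + x^2   ⇒   f'(x) = 12·x^2 + 2·x
  g(x) = 4·x^2 + 2·x   ⇒   g'(x) = 8·x + 2
  lim(x→∞) f'(x)/g'(x) = lim(x→∞) (12·x^2 + 2·x)/(8·x + 2)
  = ∞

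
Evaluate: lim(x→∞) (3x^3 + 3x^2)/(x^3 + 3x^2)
This is an ∞/∞ indeterminate form.

Apply L'Hôpital's rule: differentiate numerator and denominator separately.
  f(x) = 3·x^3 + 3·x^2   ⇒   f'(x) = 9·x^2 + 6·x
  g(x) = x^3 + 3·x^2   ⇒   g'(x) = 3·x^2 + 6·x
  lim(x→∞) f'(x)/g'(x) = lim(x→∞) (9·x^2 + 6·x)/(3·x^2 + 6·x)
  = 3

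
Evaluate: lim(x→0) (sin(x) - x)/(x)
This is a 0/0 indeterminate form.

Apply L'Hôpital's rule: differentiate numerator and denominator separately.
  f(x) = -x + sin(x)   ⇒   f'(x) = cos(x) - 1
  g(x) = x   ⇒   g'(x) = 1
  lim(x→0) f'(x)/g'(x) = lim(x→0) (cos(x) - 1)/(1)
  = 0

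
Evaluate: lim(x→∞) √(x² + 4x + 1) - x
This is an ∞-∞ indeterminate form.

Combine fractions or rationalize to convert ∞-∞ to 0/0 form:
  lim(x→∞) √(x² + 4x + 1) - x = 2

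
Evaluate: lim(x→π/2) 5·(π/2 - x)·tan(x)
This is a 0·∞ indeterminate form.

Rewrite 0·∞ as a quotient (0/0 or ∞/∞ form), then apply L'Hôpital's rule:
  lim(x→π/2) 5·(π/2 - x)·tan(x) = 5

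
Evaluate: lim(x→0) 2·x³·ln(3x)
This is a 0·∞ indeterminate form.

Rewrite 0·∞ as a quotient (0/0 or ∞/∞ form), then apply L'Hôpital's rule:
  lim(x→0) 2·x³·ln(3x) = 0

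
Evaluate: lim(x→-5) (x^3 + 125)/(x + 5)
This is a standard limit.

Factor or rationalize the expression:
  lim(x→-5) (x^3 + 125)/(x + 5) = 75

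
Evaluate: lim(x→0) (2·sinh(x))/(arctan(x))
This is a 0/0 indeterminate form.

Apply L'Hôpital's rule: differentiate numerator and denominator separately.
  f(x) = 2·sinh(x)   ⇒   f'(x) = 2·cosh(x)
  g(x) = atan(x)   ⇒   g'(x) = 1/(x^2 + 1)
  lim(x→0) f'(x)/g'(x) = lim(x→0) (2·cosh(x))/(1/(x^2 + 1))
  = 2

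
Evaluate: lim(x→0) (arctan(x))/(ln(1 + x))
This is a 0/0 indeterminate form.

Apply L'Hôpital's rule: differentiate numerator and denominator separately.
  f(x) = atan(x)   ⇒   f'(x) = 1/(x^2 + 1)
  g(x) = ln(x + 1)   ⇒   g'(x) = 1/(x + 1)
  lim(x→0) f'(x)/g'(x) = lim(x→0) (1/(x^2 + 1))/(1/(x + 1))
  = 1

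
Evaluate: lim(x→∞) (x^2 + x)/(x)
This is an ∞/∞ indeterminate form.

Apply L'Hôpital's rule: differentiate numerator and denominator separately.
  f(x) = x^2 + x   ⇒   f'(x) = 2·x + 1
  g(x) = x   ⇒   g'(x) = 1
  lim(x→∞) f'(x)/g'(x) = lim(x→∞) (2·x + 1)/(1)
  = ∞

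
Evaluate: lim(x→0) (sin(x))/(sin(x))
This is a 0/0 indeterminate form.

Apply L'Hôpital's rule: differentiate numerator and denominator separately.
  f(x) = sin(x)   ⇒   f'(x) = cos(x)
  g(x) = sin(x)   ⇒   g'(x) = cos(x)
  lim(x→0) f'(x)/g'(x) = lim(x→0) (cos(x))/(cos(x))
  = 1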